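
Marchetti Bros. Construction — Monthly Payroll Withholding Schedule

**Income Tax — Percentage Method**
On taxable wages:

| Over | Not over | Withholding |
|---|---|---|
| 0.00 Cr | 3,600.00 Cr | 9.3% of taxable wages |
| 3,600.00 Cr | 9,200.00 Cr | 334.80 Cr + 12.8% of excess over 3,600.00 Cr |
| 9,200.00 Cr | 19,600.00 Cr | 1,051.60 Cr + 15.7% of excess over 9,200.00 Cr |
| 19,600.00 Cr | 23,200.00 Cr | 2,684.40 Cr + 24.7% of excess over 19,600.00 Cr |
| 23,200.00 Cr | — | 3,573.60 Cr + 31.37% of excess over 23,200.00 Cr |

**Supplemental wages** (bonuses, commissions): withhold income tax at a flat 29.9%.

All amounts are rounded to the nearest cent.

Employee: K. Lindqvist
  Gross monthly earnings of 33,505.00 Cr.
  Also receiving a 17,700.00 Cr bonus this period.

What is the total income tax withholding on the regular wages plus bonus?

Income Tax: taxable = 33,505.00 Cr
  3,573.60 Cr + 31.37% × (33,505.00 Cr − 23,200.00 Cr) = 3,573.60 Cr + 31.37% × 10,305.00 Cr = 6,806.28 Cr
Supplemental (29.9% flat on bonus): 29.9% × 17,700.00 Cr = 5,292.30 Cr
Total income tax: 6,806.28 Cr + 5,292.30 Cr = 12,098.58 Cr

12,098.58 Cr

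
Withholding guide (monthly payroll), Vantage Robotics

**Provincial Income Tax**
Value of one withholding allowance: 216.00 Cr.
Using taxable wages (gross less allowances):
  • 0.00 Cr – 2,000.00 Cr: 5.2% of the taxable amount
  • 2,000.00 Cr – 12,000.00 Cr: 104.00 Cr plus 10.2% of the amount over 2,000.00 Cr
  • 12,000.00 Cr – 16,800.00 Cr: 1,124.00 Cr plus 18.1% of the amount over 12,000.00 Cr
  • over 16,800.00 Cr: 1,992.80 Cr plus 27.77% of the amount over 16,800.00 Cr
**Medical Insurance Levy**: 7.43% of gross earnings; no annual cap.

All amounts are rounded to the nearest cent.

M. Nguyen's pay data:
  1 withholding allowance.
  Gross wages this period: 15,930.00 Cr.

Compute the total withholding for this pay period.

2,979.83 Cr

Provincial Income Tax: taxable = 15,930.00 Cr − 1×216.00 Cr = 15,714.00 Cr
  1,124.00 Cr + 18.1% × (15,714.00 Cr − 12,000.00 Cr) = 1,124.00 Cr + 18.1% × 3,714.00 Cr = 1,796.23 Cr
Medical Insurance Levy: 7.43% × 15,930.00 Cr = 1,183.60 Cr
Total: 1,796.23 Cr + 1,183.60 Cr = 2,979.83 Cr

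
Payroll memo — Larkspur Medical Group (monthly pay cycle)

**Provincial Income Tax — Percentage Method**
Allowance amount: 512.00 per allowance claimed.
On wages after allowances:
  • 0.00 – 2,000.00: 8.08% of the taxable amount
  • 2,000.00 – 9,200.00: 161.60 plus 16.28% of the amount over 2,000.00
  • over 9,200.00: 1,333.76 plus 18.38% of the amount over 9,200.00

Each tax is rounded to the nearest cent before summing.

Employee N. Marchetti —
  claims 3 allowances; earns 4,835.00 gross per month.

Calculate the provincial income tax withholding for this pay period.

Provincial Income Tax: taxable = 4,835.00 − 3×512.00 = 3,299.00
  161.60 + 16.28% × (3,299.00 − 2,000.00) = 161.60 + 16.28% × 1,299.00 = 373.08

373.08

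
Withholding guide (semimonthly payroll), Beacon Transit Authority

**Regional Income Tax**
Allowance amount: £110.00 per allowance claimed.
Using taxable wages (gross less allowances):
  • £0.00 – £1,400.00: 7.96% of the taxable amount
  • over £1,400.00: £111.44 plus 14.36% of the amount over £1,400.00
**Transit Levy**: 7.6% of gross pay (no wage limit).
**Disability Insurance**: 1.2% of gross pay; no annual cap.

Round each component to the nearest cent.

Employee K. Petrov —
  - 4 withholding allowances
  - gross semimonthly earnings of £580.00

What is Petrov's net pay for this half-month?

£517.82

Regional Income Tax: taxable = £580.00 − 4×£110.00 = £140.00
  7.96% × £140.00 = £11.14
Transit Levy: 7.6% × £580.00 = £44.08
Disability Insurance: 1.2% × £580.00 = £6.96
Total withheld: £11.14 + £44.08 + £6.96 = £62.18
Net pay: £580.00 − £62.18 = £517.82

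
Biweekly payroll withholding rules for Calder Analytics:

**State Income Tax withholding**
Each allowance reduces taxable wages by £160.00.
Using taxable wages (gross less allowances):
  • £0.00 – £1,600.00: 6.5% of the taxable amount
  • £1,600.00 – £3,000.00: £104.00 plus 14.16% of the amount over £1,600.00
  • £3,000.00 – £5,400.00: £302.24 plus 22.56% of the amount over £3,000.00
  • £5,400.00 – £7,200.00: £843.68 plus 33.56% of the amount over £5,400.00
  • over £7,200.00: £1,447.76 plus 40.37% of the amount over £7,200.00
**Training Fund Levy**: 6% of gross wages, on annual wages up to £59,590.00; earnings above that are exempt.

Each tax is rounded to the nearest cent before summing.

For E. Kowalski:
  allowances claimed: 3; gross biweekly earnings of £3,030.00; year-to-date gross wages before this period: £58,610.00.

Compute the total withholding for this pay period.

State Income Tax: taxable = £3,030.00 − 3×£160.00 = £2,550.00
  £104.00 + 14.16% × (£2,550.00 − £1,600.00) = £104.00 + 14.16% × £950.00 = £238.52
Training Fund Levy: cap £59,590.00 − YTD £58,610.00 = £980.00 subject; 6% × £980.00 = £58.80
Total: £238.52 + £58.80 = £297.32

£297.32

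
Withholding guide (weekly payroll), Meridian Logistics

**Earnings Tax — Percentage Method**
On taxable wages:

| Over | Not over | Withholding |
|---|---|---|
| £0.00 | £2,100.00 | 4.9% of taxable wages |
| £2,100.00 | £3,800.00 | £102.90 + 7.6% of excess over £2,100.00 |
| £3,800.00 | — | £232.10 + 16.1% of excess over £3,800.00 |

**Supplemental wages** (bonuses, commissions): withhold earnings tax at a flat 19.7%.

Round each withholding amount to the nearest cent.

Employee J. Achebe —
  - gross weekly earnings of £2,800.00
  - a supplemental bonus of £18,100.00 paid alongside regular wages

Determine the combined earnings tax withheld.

£3,721.80

Earnings Tax: taxable = £2,800.00
  £102.90 + 7.6% × (£2,800.00 − £2,100.00) = £102.90 + 7.6% × £700.00 = £156.10
Supplemental (19.7% flat on bonus): 19.7% × £18,100.00 = £3,565.70
Total earnings tax: £156.10 + £3,565.70 = £3,721.80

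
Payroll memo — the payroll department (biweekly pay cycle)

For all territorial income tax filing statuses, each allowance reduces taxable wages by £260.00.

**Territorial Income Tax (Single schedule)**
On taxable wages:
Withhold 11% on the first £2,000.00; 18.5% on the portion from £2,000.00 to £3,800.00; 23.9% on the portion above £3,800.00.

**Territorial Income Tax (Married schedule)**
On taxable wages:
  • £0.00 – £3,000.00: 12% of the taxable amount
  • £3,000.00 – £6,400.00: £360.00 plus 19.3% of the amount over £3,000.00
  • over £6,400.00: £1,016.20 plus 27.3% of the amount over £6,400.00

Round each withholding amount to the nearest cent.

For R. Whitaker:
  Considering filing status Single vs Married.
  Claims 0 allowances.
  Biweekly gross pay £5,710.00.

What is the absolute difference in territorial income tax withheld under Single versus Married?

£126.46

Territorial Income Tax (Single): taxable = £5,710.00
  £553.00 + 23.9% × (£5,710.00 − £3,800.00) = £553.00 + 23.9% × £1,910.00 = £1,009.49
Territorial Income Tax (Married): taxable = £5,710.00
  £360.00 + 19.3% × (£5,710.00 − £3,000.00) = £360.00 + 19.3% × £2,710.00 = £883.03
Difference: |£1,009.49 − £883.03| = £126.46 (higher under Single)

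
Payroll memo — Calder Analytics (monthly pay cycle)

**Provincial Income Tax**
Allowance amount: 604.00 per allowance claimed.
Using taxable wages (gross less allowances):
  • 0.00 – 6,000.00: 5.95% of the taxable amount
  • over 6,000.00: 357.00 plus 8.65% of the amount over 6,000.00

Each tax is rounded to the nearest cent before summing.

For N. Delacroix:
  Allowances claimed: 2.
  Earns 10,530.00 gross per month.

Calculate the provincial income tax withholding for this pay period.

Provincial Income Tax: taxable = 10,530.00 − 2×604.00 = 9,322.00
  357.00 + 8.65% × (9,322.00 − 6,000.00) = 357.00 + 8.65% × 3,322.00 = 644.35

644.35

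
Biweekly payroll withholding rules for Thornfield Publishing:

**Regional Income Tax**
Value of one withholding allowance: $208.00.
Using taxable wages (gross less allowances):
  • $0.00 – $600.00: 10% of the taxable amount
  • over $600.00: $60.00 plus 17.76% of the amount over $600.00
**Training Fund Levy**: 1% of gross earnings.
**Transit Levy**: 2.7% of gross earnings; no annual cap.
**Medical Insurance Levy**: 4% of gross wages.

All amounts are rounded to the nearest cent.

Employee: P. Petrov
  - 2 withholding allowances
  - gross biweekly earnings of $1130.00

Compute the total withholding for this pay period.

$167.26

Regional Income Tax: taxable = $1130.00 − 2×$208.00 = $714.00
  $60.00 + 17.76% × ($714.00 − $600.00) = $60.00 + 17.76% × $114.00 = $80.25
Training Fund Levy: 1% × $1130.00 = $11.30
Transit Levy: 2.7% × $1130.00 = $30.51
Medical Insurance Levy: 4% × $1130.00 = $45.20
Total: $80.25 + $11.30 + $30.51 + $45.20 = $167.26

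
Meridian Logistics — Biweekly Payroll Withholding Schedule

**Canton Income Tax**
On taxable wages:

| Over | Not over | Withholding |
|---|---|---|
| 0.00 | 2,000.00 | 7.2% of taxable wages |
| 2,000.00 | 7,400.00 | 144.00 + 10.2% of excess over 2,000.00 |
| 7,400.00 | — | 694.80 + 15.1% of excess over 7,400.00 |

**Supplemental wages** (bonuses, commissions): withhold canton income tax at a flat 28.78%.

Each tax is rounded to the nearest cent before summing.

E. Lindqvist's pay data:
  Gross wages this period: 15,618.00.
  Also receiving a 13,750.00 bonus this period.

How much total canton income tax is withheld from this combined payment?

5,892.97

Canton Income Tax: taxable = 15,618.00
  694.80 + 15.1% × (15,618.00 − 7,400.00) = 694.80 + 15.1% × 8,218.00 = 1,935.72
Supplemental (28.78% flat on bonus): 28.78% × 13,750.00 = 3,957.25
Total canton income tax: 1,935.72 + 3,957.25 = 5,892.97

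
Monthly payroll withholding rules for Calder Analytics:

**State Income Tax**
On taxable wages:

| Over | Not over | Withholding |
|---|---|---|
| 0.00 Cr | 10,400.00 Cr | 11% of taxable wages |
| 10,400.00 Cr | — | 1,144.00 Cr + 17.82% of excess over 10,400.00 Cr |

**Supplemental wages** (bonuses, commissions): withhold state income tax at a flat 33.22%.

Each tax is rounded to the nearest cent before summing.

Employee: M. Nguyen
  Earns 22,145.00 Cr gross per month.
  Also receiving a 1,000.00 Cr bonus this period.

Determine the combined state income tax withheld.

3,569.16 Cr

State Income Tax: taxable = 22,145.00 Cr
  1,144.00 Cr + 17.82% × (22,145.00 Cr − 10,400.00 Cr) = 1,144.00 Cr + 17.82% × 11,745.00 Cr = 3,236.96 Cr
Supplemental (33.22% flat on bonus): 33.22% × 1,000.00 Cr = 332.20 Cr
Total state income tax: 3,236.96 Cr + 332.20 Cr = 3,569.16 Cr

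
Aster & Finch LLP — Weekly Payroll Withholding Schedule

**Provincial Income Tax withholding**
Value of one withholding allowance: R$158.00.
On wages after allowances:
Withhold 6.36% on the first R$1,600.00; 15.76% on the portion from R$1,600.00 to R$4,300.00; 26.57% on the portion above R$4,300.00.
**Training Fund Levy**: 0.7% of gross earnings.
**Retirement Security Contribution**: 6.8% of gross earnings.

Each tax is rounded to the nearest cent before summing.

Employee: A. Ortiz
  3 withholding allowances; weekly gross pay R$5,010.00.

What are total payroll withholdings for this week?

R$965.74

Provincial Income Tax: taxable = R$5,010.00 − 3×R$158.00 = R$4,536.00
  R$527.28 + 26.57% × (R$4,536.00 − R$4,300.00) = R$527.28 + 26.57% × R$236.00 = R$589.99
Training Fund Levy: 0.7% × R$5,010.00 = R$35.07
Retirement Security Contribution: 6.8% × R$5,010.00 = R$340.68
Total: R$589.99 + R$35.07 + R$340.68 = R$965.74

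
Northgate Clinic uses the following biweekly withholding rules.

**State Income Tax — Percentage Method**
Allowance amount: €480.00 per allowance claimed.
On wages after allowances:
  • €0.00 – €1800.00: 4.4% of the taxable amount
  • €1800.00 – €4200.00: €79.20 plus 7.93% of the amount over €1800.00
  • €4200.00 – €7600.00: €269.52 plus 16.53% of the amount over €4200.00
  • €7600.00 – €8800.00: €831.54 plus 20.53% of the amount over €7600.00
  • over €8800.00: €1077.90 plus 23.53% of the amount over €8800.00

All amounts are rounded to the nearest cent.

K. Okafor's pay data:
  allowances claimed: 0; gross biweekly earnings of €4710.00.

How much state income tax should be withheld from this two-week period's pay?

State Income Tax: taxable = €4710.00
  €269.52 + 16.53% × (€4710.00 − €4200.00) = €269.52 + 16.53% × €510.00 = €353.82

€353.82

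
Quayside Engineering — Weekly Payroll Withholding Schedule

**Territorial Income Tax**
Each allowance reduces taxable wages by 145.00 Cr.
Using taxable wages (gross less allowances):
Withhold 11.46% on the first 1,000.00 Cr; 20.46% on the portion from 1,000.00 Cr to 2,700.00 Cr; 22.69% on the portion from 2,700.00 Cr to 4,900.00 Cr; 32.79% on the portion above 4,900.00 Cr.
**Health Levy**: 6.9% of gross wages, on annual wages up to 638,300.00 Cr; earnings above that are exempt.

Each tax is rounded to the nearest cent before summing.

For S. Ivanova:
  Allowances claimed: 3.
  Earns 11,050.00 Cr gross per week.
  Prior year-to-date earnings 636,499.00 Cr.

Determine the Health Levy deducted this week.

124.27 Cr

Health Levy: cap 638,300.00 Cr − YTD 636,499.00 Cr = 1,801.00 Cr subject; 6.9% × 1,801.00 Cr = 124.27 Cr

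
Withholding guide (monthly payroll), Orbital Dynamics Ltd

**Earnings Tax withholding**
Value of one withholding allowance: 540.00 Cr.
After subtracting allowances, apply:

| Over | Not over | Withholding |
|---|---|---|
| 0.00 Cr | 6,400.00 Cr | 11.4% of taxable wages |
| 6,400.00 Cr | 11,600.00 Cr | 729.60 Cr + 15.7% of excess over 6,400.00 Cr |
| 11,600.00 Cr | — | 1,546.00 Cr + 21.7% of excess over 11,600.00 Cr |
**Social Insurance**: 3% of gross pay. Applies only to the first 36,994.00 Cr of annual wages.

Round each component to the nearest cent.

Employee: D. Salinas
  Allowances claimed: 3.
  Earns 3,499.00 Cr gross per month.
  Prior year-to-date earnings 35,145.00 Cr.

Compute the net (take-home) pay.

Earnings Tax: taxable = 3,499.00 Cr − 3×540.00 Cr = 1,879.00 Cr
  11.4% × 1,879.00 Cr = 214.21 Cr
Social Insurance: cap 36,994.00 Cr − YTD 35,145.00 Cr = 1,849.00 Cr subject; 3% × 1,849.00 Cr = 55.47 Cr
Total withheld: 214.21 Cr + 55.47 Cr = 269.68 Cr
Net pay: 3,499.00 Cr − 269.68 Cr = 3,229.32 Cr

3,229.32 Cr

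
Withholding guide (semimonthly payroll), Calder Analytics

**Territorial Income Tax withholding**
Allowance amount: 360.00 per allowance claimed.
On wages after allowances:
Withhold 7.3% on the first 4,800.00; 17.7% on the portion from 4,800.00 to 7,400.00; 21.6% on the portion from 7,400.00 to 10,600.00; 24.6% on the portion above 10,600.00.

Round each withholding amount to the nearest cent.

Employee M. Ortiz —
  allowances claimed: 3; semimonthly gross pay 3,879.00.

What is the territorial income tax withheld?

Territorial Income Tax: taxable = 3,879.00 − 3×360.00 = 2,799.00
  7.3% × 2,799.00 = 204.33

204.33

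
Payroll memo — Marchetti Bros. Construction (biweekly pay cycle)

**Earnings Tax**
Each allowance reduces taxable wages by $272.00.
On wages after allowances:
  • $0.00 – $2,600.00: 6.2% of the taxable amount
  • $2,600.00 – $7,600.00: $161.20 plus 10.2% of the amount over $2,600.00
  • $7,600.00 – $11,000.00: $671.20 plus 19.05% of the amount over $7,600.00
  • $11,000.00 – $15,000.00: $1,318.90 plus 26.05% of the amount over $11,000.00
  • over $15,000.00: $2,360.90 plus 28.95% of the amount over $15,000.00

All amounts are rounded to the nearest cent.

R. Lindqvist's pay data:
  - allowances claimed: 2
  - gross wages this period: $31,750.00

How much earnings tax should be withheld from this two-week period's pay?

$7,052.54

Earnings Tax: taxable = $31,750.00 − 2×$272.00 = $31,206.00
  $2,360.90 + 28.95% × ($31,206.00 − $15,000.00) = $2,360.90 + 28.95% × $16,206.00 = $7,052.54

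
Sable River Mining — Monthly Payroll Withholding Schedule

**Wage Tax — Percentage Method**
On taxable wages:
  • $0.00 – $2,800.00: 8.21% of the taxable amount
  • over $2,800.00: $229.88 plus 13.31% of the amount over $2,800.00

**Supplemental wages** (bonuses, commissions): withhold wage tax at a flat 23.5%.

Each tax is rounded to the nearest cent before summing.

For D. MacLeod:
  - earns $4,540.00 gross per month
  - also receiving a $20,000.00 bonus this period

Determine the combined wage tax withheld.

Wage Tax: taxable = $4,540.00
  $229.88 + 13.31% × ($4,540.00 − $2,800.00) = $229.88 + 13.31% × $1,740.00 = $461.47
Supplemental (23.5% flat on bonus): 23.5% × $20,000.00 = $4,700.00
Total wage tax: $461.47 + $4,700.00 = $5,161.47

$5,161.47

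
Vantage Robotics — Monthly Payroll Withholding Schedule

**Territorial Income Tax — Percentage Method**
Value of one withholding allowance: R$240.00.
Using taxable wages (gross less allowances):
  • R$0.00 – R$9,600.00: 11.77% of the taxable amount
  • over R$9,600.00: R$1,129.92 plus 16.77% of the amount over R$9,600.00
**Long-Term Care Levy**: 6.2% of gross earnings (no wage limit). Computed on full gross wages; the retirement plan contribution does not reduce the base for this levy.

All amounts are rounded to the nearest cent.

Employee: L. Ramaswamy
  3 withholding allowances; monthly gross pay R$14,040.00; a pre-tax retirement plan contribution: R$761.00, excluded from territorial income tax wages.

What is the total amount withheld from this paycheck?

Territorial Income Tax: taxable = R$14,040.00 − R$761.00 − 3×R$240.00 = R$12,559.00
  R$1,129.92 + 16.77% × (R$12,559.00 − R$9,600.00) = R$1,129.92 + 16.77% × R$2,959.00 = R$1,626.14
Long-Term Care Levy: 6.2% × R$14,040.00 = R$870.48
Total: R$1,626.14 + R$870.48 = R$2,496.62

R$2,496.62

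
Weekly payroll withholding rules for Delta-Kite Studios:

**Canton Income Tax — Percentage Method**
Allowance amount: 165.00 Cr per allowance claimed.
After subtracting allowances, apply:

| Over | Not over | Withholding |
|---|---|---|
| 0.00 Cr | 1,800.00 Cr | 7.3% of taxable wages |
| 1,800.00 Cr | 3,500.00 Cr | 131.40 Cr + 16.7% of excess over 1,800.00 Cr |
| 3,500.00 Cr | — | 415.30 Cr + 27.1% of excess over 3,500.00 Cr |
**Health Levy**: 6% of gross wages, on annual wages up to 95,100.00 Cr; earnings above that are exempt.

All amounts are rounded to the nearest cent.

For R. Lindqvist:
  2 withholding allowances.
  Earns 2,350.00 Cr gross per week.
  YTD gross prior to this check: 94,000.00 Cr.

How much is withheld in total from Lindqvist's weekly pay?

234.14 Cr

Canton Income Tax: taxable = 2,350.00 Cr − 2×165.00 Cr = 2,020.00 Cr
  131.40 Cr + 16.7% × (2,020.00 Cr − 1,800.00 Cr) = 131.40 Cr + 16.7% × 220.00 Cr = 168.14 Cr
Health Levy: cap 95,100.00 Cr − YTD 94,000.00 Cr = 1,100.00 Cr subject; 6% × 1,100.00 Cr = 66.00 Cr
Total: 168.14 Cr + 66.00 Cr = 234.14 Cr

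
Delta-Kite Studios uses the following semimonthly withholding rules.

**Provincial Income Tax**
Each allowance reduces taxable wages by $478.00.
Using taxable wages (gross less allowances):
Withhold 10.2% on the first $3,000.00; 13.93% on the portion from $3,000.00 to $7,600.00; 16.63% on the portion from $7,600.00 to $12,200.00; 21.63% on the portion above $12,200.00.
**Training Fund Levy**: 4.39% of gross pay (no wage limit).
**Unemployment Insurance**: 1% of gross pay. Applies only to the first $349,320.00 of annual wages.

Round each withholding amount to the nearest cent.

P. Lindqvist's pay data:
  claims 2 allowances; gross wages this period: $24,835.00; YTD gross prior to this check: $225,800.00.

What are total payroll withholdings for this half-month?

$5,576.54

Provincial Income Tax: taxable = $24,835.00 − 2×$478.00 = $23,879.00
  $1,711.76 + 21.63% × ($23,879.00 − $12,200.00) = $1,711.76 + 21.63% × $11,679.00 = $4,237.93
Training Fund Levy: 4.39% × $24,835.00 = $1,090.26
Unemployment Insurance: 1% × $24,835.00 = $248.35
Total: $4,237.93 + $1,090.26 + $248.35 = $5,576.54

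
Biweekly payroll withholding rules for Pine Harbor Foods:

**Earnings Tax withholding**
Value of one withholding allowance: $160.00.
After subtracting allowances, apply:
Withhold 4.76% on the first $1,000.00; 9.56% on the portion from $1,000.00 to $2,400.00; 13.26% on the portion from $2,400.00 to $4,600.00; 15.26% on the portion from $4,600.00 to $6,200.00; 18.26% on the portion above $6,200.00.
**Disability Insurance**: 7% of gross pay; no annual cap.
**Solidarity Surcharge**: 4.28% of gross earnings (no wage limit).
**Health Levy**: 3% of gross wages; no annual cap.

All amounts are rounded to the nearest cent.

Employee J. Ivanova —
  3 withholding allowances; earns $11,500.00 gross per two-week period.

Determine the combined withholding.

Earnings Tax: taxable = $11,500.00 − 3×$160.00 = $11,020.00
  $717.32 + 18.26% × ($11,020.00 − $6,200.00) = $717.32 + 18.26% × $4,820.00 = $1,597.45
Disability Insurance: 7% × $11,500.00 = $805.00
Solidarity Surcharge: 4.28% × $11,500.00 = $492.20
Health Levy: 3% × $11,500.00 = $345.00
Total: $1,597.45 + $805.00 + $492.20 + $345.00 = $3,239.65

$3,239.65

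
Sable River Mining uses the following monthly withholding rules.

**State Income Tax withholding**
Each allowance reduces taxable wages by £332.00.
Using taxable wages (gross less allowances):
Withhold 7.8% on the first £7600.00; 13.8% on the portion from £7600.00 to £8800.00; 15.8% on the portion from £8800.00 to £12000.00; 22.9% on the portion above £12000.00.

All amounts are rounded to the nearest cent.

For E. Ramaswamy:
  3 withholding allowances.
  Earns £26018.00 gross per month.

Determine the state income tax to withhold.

State Income Tax: taxable = £26018.00 − 3×£332.00 = £25022.00
  £1264.00 + 22.9% × (£25022.00 − £12000.00) = £1264.00 + 22.9% × £13022.00 = £4246.04

£4246.04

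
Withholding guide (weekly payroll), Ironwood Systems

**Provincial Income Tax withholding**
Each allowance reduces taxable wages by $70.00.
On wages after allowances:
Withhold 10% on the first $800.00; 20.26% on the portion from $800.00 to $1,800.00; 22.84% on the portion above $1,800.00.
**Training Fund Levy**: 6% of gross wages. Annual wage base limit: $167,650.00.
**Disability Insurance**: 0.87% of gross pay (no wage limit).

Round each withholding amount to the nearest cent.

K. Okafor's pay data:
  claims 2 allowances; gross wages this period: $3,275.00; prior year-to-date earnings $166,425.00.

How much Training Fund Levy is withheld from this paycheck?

$73.50

Training Fund Levy: cap $167,650.00 − YTD $166,425.00 = $1,225.00 subject; 6% × $1,225.00 = $73.50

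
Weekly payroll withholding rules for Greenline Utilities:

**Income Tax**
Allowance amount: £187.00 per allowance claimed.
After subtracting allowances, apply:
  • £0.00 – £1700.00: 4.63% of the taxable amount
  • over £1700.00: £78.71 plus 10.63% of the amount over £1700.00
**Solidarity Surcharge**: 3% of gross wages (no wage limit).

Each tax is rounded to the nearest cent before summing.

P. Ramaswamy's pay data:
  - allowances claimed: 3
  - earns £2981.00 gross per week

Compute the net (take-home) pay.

Income Tax: taxable = £2981.00 − 3×£187.00 = £2420.00
  £78.71 + 10.63% × (£2420.00 − £1700.00) = £78.71 + 10.63% × £720.00 = £155.25
Solidarity Surcharge: 3% × £2981.00 = £89.43
Total withheld: £155.25 + £89.43 = £244.68
Net pay: £2981.00 − £244.68 = £2736.32

£2736.32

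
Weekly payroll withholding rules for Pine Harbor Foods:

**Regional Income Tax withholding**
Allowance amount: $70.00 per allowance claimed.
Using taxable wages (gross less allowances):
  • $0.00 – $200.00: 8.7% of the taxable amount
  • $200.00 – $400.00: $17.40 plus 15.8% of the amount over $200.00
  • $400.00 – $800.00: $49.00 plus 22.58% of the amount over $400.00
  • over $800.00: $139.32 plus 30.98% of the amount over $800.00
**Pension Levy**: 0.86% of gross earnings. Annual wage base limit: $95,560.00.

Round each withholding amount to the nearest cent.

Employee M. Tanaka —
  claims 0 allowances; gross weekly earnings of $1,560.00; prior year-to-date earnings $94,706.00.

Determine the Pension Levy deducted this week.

Pension Levy: cap $95,560.00 − YTD $94,706.00 = $854.00 subject; 0.86% × $854.00 = $7.34

$7.34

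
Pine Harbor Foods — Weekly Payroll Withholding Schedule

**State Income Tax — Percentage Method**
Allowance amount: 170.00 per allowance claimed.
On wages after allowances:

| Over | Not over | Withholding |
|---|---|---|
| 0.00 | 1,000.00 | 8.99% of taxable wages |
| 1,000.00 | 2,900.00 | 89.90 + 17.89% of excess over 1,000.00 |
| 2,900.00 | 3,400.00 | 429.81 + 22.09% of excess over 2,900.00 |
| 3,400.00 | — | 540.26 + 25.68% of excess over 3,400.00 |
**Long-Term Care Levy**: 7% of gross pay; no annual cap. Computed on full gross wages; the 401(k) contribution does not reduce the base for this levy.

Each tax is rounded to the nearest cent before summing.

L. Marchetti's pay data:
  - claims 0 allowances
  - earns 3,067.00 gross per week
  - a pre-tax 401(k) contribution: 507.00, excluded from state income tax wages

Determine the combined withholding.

583.67

State Income Tax: taxable = 3,067.00 − 507.00 = 2,560.00
  89.90 + 17.89% × (2,560.00 − 1,000.00) = 89.90 + 17.89% × 1,560.00 = 368.98
Long-Term Care Levy: 7% × 3,067.00 = 214.69
Total: 368.98 + 214.69 = 583.67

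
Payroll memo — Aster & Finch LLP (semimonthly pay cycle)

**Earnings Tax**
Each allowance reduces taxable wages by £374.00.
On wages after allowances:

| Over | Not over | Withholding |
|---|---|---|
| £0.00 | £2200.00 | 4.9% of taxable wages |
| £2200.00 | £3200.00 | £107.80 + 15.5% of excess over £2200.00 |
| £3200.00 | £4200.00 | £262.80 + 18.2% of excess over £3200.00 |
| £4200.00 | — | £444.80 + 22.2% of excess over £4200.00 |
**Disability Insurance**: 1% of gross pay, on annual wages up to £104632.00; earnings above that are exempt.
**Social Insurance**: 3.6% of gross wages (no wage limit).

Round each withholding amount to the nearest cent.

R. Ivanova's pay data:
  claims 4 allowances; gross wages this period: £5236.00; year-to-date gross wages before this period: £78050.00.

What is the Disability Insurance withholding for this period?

£52.36

Disability Insurance: 1% × £5236.00 = £52.36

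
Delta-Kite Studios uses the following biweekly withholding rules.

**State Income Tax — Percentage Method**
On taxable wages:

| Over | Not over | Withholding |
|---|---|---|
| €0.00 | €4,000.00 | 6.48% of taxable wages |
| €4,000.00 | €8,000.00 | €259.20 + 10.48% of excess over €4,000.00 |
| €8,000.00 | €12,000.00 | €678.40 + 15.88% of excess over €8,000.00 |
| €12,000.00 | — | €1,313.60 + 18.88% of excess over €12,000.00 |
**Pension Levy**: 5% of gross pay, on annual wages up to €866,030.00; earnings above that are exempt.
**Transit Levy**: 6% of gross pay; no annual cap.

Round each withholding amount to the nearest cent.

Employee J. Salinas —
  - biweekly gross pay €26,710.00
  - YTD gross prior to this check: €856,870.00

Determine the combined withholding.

State Income Tax: taxable = €26,710.00
  €1,313.60 + 18.88% × (€26,710.00 − €12,000.00) = €1,313.60 + 18.88% × €14,710.00 = €4,090.85
Pension Levy: cap €866,030.00 − YTD €856,870.00 = €9,160.00 subject; 5% × €9,160.00 = €458.00
Transit Levy: 6% × €26,710.00 = €1,602.60
Total: €4,090.85 + €458.00 + €1,602.60 = €6,151.45

€6,151.45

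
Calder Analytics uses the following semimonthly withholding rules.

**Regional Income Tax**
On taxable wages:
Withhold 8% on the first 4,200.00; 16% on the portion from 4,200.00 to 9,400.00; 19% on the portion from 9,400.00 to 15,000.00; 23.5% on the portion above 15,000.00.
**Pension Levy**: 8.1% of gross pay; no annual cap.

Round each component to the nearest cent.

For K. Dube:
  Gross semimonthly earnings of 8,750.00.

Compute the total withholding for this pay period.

1,772.75

Regional Income Tax: taxable = 8,750.00
  336.00 + 16% × (8,750.00 − 4,200.00) = 336.00 + 16% × 4,550.00 = 1,064.00
Pension Levy: 8.1% × 8,750.00 = 708.75
Total: 1,064.00 + 708.75 = 1,772.75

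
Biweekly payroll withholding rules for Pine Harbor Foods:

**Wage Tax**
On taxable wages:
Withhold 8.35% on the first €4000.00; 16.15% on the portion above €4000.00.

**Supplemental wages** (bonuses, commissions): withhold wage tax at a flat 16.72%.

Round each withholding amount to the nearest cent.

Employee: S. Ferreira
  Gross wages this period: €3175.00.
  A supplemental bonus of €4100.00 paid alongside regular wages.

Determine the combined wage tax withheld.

€950.63

Wage Tax: taxable = €3175.00
  8.35% × €3175.00 = €265.11
Supplemental (16.72% flat on bonus): 16.72% × €4100.00 = €685.52
Total wage tax: €265.11 + €685.52 = €950.63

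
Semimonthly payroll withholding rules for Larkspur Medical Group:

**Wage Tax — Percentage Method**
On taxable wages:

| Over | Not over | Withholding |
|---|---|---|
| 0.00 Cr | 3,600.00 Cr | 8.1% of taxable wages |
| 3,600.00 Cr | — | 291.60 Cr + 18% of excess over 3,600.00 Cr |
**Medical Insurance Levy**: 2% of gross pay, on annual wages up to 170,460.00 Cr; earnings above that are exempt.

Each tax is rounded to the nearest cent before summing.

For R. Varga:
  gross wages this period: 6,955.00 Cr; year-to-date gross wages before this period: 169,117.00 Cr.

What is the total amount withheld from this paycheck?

Wage Tax: taxable = 6,955.00 Cr
  291.60 Cr + 18% × (6,955.00 Cr − 3,600.00 Cr) = 291.60 Cr + 18% × 3,355.00 Cr = 895.50 Cr
Medical Insurance Levy: cap 170,460.00 Cr − YTD 169,117.00 Cr = 1,343.00 Cr subject; 2% × 1,343.00 Cr = 26.86 Cr
Total: 895.50 Cr + 26.86 Cr = 922.36 Cr

922.36 Cr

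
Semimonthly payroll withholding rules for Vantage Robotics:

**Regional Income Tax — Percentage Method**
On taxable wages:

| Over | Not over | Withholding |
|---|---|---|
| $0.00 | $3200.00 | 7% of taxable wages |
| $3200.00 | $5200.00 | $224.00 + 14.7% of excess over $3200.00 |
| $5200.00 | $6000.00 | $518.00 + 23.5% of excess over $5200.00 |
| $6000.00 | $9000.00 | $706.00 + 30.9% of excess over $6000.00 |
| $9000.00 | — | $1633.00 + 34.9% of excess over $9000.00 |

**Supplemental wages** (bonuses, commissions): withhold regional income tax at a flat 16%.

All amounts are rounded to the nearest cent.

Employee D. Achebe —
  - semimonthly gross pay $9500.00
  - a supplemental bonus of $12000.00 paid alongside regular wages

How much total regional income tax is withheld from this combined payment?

$3727.50

Regional Income Tax: taxable = $9500.00
  $1633.00 + 34.9% × ($9500.00 − $9000.00) = $1633.00 + 34.9% × $500.00 = $1807.50
Supplemental (16% flat on bonus): 16% × $12000.00 = $1920.00
Total regional income tax: $1807.50 + $1920.00 = $3727.50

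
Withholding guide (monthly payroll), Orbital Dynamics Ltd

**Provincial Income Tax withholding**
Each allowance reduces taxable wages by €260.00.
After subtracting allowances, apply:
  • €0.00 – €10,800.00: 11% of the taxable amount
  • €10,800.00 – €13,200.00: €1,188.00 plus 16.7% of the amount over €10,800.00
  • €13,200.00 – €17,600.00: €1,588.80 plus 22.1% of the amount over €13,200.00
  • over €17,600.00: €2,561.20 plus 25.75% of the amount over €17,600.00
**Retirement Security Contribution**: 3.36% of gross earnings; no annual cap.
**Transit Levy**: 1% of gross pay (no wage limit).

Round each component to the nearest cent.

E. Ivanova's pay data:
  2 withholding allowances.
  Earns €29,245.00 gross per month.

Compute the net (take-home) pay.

Provincial Income Tax: taxable = €29,245.00 − 2×€260.00 = €28,725.00
  €2,561.20 + 25.75% × (€28,725.00 − €17,600.00) = €2,561.20 + 25.75% × €11,125.00 = €5,425.89
Retirement Security Contribution: 3.36% × €29,245.00 = €982.63
Transit Levy: 1% × €29,245.00 = €292.45
Total withheld: €5,425.89 + €982.63 + €292.45 = €6,700.97
Net pay: €29,245.00 − €6,700.97 = €22,544.03

€22,544.03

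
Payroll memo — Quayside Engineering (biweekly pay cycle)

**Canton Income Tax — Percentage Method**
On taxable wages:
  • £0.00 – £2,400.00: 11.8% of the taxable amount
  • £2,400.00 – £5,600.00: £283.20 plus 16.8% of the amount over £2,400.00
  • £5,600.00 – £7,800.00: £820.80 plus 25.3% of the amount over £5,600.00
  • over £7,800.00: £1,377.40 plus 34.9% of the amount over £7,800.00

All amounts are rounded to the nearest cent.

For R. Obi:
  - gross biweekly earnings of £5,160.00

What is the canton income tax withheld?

Canton Income Tax: taxable = £5,160.00
  £283.20 + 16.8% × (£5,160.00 − £2,400.00) = £283.20 + 16.8% × £2,760.00 = £746.88

£746.88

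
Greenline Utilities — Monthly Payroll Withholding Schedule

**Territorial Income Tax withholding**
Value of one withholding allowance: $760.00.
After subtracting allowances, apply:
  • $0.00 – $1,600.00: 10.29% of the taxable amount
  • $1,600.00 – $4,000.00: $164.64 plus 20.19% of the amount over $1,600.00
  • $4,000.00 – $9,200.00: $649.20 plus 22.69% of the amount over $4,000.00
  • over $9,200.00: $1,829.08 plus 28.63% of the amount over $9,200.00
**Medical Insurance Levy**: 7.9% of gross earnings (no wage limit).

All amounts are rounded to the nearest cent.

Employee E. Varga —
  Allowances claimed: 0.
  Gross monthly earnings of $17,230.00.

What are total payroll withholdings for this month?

Territorial Income Tax: taxable = $17,230.00
  $1,829.08 + 28.63% × ($17,230.00 − $9,200.00) = $1,829.08 + 28.63% × $8,030.00 = $4,128.07
Medical Insurance Levy: 7.9% × $17,230.00 = $1,361.17
Total: $4,128.07 + $1,361.17 = $5,489.24

$5,489.24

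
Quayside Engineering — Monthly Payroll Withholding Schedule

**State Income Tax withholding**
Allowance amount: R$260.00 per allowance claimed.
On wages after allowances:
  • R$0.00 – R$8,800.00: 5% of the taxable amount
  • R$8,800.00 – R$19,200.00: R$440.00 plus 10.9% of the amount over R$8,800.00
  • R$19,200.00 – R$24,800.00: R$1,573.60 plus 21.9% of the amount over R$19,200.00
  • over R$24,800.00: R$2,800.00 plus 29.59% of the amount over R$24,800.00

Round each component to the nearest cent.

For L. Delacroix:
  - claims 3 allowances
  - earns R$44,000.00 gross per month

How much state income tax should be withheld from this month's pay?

R$8,250.48

State Income Tax: taxable = R$44,000.00 − 3×R$260.00 = R$43,220.00
  R$2,800.00 + 29.59% × (R$43,220.00 − R$24,800.00) = R$2,800.00 + 29.59% × R$18,420.00 = R$8,250.48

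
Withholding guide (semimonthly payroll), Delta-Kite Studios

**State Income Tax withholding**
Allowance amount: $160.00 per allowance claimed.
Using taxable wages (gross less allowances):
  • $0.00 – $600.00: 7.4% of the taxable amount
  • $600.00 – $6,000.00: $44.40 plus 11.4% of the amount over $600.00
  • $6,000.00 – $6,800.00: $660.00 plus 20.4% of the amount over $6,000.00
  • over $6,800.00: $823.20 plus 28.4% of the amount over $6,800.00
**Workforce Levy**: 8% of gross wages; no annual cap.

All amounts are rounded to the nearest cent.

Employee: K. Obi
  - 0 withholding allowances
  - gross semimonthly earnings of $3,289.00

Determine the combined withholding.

State Income Tax: taxable = $3,289.00
  $44.40 + 11.4% × ($3,289.00 − $600.00) = $44.40 + 11.4% × $2,689.00 = $350.95
Workforce Levy: 8% × $3,289.00 = $263.12
Total: $350.95 + $263.12 = $614.07

$614.07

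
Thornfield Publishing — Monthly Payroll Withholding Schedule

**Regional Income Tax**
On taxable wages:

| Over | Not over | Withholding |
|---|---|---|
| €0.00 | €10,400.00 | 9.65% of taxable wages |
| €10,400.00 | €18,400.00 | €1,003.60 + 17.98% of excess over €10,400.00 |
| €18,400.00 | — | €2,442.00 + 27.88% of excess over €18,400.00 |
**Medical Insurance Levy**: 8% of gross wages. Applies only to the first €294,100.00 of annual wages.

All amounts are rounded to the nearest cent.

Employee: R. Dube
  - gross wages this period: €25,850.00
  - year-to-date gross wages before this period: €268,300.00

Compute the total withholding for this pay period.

€6,583.06

Regional Income Tax: taxable = €25,850.00
  €2,442.00 + 27.88% × (€25,850.00 − €18,400.00) = €2,442.00 + 27.88% × €7,450.00 = €4,519.06
Medical Insurance Levy: cap €294,100.00 − YTD €268,300.00 = €25,800.00 subject; 8% × €25,800.00 = €2,064.00
Total: €4,519.06 + €2,064.00 = €6,583.06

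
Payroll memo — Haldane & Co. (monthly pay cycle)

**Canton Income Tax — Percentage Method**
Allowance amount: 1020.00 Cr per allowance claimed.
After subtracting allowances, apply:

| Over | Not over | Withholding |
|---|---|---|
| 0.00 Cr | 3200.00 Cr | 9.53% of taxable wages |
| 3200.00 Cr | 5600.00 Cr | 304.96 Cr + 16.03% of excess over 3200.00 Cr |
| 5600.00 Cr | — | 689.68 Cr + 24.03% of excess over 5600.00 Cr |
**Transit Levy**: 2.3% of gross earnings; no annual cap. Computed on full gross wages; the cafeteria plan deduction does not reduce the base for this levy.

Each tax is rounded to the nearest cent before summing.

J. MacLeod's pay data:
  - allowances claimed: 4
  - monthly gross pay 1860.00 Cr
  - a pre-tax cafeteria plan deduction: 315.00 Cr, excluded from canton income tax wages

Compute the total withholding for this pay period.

Canton Income Tax: taxable = 1860.00 Cr − 315.00 Cr − 4×1020.00 Cr = -2535.00 Cr
  Taxable ≤ 0 → 0.00 Cr
Transit Levy: 2.3% × 1860.00 Cr = 42.78 Cr
Total: 0.00 Cr + 42.78 Cr = 42.78 Cr

42.78 Cr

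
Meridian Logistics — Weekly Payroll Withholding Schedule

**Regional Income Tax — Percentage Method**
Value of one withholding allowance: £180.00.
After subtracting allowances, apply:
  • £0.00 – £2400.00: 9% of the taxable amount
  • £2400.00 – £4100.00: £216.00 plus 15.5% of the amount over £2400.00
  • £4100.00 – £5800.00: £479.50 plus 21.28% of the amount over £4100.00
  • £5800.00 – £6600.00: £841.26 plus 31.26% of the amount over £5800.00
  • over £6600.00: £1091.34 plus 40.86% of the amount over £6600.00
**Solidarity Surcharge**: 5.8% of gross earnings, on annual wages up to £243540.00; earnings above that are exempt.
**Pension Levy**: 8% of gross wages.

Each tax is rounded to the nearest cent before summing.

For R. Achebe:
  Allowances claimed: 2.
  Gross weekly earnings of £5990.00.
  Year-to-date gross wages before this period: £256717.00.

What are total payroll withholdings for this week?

Regional Income Tax: taxable = £5990.00 − 2×£180.00 = £5630.00
  £479.50 + 21.28% × (£5630.00 − £4100.00) = £479.50 + 21.28% × £1530.00 = £805.08
Solidarity Surcharge: YTD £256717.00 ≥ cap £243540.00 → £0.00
Pension Levy: 8% × £5990.00 = £479.20
Total: £805.08 + £0.00 + £479.20 = £1284.28

£1284.28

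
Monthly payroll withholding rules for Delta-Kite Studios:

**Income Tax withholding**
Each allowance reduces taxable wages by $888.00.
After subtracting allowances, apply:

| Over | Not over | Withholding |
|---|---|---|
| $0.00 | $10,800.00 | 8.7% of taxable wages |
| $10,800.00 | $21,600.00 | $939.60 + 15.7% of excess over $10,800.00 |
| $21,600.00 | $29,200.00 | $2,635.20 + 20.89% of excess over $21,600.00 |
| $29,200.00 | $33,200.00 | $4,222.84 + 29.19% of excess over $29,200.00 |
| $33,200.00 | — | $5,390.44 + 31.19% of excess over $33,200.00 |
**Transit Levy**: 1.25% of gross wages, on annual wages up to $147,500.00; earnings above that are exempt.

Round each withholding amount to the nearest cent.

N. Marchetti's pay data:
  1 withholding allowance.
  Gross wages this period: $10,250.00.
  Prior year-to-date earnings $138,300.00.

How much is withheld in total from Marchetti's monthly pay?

$929.49

Income Tax: taxable = $10,250.00 − 1×$888.00 = $9,362.00
  8.7% × $9,362.00 = $814.49
Transit Levy: cap $147,500.00 − YTD $138,300.00 = $9,200.00 subject; 1.25% × $9,200.00 = $115.00
Total: $814.49 + $115.00 = $929.49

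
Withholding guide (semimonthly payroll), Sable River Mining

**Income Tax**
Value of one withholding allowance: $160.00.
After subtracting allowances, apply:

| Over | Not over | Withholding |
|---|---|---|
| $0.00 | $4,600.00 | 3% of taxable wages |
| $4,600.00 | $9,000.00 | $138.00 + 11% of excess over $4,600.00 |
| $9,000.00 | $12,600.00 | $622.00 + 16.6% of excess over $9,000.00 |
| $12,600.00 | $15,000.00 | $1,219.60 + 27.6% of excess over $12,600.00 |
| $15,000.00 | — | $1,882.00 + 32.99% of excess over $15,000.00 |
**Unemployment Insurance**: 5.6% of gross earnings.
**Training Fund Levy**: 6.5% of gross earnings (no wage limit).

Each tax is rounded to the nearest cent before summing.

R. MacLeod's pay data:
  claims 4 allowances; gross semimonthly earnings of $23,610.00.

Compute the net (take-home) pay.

$16,241.89

Income Tax: taxable = $23,610.00 − 4×$160.00 = $22,970.00
  $1,882.00 + 32.99% × ($22,970.00 − $15,000.00) = $1,882.00 + 32.99% × $7,970.00 = $4,511.30
Unemployment Insurance: 5.6% × $23,610.00 = $1,322.16
Training Fund Levy: 6.5% × $23,610.00 = $1,534.65
Total withheld: $4,511.30 + $1,322.16 + $1,534.65 = $7,368.11
Net pay: $23,610.00 − $7,368.11 = $16,241.89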